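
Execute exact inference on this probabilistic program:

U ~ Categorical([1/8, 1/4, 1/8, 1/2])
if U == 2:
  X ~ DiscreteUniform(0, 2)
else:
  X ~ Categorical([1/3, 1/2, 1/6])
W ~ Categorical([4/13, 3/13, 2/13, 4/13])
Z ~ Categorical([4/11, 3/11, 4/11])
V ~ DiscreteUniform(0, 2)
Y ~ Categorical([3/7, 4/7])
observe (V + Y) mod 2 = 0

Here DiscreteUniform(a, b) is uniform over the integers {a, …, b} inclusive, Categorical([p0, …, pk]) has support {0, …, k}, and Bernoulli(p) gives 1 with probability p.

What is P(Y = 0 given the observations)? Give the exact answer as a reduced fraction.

P(Y = 0 | obs) = 3/5

Enumerate traces; 432 have nonzero weight after conditioning:
  (U=0, X=0, W=0, Z=0, V=0, Y=0) weight 2/3003
  (U=0, X=0, W=0, Z=0, V=1, Y=1) weight 8/9009
  (U=0, X=0, W=0, Z=0, V=2, Y=0) weight 2/3003
  (U=0, X=0, W=0, Z=1, V=0, Y=0) weight 1/2002
  (U=0, X=0, W=0, Z=1, V=1, Y=1) weight 2/3003
  (U=0, X=0, W=0, Z=1, V=2, Y=0) weight 1/2002
  (U=0, X=0, W=0, Z=2, V=0, Y=0) weight 2/3003
  (U=0, X=0, W=0, Z=2, V=1, Y=1) weight 8/9009
  … 424 more
Group by Y:
  weight(Y=0) = 2/7
  weight(Y=1) = 4/21
Total weight = 2/7 + 4/21 = 10/21
P(Y=0 | obs) = 2/7 / 10/21 = 3/5
P(Y=1 | obs) = 4/21 / 10/21 = 2/5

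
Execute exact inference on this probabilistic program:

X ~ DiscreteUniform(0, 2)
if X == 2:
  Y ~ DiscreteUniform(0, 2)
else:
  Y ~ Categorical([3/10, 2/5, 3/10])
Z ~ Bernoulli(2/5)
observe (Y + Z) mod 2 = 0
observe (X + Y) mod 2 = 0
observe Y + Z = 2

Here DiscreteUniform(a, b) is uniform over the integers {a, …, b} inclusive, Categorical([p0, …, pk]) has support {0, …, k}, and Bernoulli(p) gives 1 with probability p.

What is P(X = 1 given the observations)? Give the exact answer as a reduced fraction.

Enumerate traces; 3 have nonzero weight after conditioning:
  (X=0, Y=2, Z=0) weight 3/50
  (X=1, Y=1, Z=1) weight 4/75
  (X=2, Y=2, Z=0) weight 1/15
Group by X:
  weight(X=0) = 3/50
  weight(X=1) = 4/75
  weight(X=2) = 1/15
Total weight = 3/50 + 4/75 + 1/15 = 9/50
P(X=0 | obs) = 3/50 / 9/50 = 1/3
P(X=1 | obs) = 4/75 / 9/50 = 8/27
P(X=2 | obs) = 1/15 / 9/50 = 10/27

P(X = 1 | obs) = 8/27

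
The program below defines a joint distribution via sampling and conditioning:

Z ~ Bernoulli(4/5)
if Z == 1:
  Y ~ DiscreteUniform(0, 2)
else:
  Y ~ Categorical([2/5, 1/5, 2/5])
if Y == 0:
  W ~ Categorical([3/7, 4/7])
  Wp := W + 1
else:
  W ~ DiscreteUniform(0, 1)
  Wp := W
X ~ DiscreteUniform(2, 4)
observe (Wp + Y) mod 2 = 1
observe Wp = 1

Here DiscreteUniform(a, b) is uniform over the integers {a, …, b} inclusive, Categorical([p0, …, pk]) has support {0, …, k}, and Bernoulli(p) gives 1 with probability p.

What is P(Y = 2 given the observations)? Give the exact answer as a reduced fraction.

Enumerate traces; 12 have nonzero weight after conditioning:
  (Z=0, Y=0, W=0, X=2) weight 2/175
  (Z=0, Y=0, W=0, X=3) weight 2/175
  (Z=0, Y=0, W=0, X=4) weight 2/175
  (Z=0, Y=2, W=1, X=2) weight 1/75
  (Z=0, Y=2, W=1, X=3) weight 1/75
  (Z=0, Y=2, W=1, X=4) weight 1/75
  (Z=1, Y=0, W=0, X=2) weight 4/105
  (Z=1, Y=0, W=0, X=3) weight 4/105
  … 4 more
Group by Y:
  weight(Y=0) = 26/175
  weight(Y=2) = 13/75
Total weight = 26/175 + 13/75 = 169/525
P(Y=0 | obs) = 26/175 / 169/525 = 6/13
P(Y=2 | obs) = 13/75 / 169/525 = 7/13

P(Y = 2 | obs) = 7/13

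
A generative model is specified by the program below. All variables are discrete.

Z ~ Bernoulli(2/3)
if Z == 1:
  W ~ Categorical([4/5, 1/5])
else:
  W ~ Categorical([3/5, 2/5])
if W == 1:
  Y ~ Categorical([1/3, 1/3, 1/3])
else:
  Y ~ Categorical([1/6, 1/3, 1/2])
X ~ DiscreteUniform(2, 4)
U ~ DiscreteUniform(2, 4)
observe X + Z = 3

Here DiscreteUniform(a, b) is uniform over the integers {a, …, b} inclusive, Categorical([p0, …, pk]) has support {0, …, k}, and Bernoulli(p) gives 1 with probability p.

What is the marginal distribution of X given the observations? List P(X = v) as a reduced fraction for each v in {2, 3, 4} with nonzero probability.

Enumerate traces; 36 have nonzero weight after conditioning:
  (Z=0, W=0, Y=0, X=3, U=2) weight 1/270
  (Z=0, W=0, Y=0, X=3, U=3) weight 1/270
  (Z=0, W=0, Y=0, X=3, U=4) weight 1/270
  (Z=0, W=0, Y=1, X=3, U=2) weight 1/135
  (Z=0, W=0, Y=1, X=3, U=3) weight 1/135
  (Z=0, W=0, Y=1, X=3, U=4) weight 1/135
  (Z=0, W=0, Y=2, X=3, U=2) weight 1/90
  (Z=0, W=0, Y=2, X=3, U=3) weight 1/90
  (Z=1, W=0, Y=0, X=2, U=2) weight 4/405
  … 27 more
Group by X:
  weight(X=2) = 2/9
  weight(X=3) = 1/9
Total weight = 2/9 + 1/9 = 1/3
P(X=2 | obs) = 2/9 / 1/3 = 2/3
P(X=3 | obs) = 1/9 / 1/3 = 1/3

P(X=2) = 2/3, P(X=3) = 1/3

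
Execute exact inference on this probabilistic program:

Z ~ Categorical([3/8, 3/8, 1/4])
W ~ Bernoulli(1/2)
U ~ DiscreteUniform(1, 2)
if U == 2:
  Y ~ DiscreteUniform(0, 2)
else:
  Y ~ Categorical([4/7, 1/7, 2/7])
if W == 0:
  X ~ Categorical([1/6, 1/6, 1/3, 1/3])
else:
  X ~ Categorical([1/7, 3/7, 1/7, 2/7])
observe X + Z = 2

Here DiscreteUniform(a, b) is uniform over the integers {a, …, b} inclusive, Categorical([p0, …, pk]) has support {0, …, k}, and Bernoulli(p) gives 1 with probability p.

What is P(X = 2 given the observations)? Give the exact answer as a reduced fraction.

Enumerate traces; 36 have nonzero weight after conditioning:
  (Z=0, W=0, U=1, Y=0, X=2) weight 1/56
  (Z=0, W=0, U=1, Y=1, X=2) weight 1/224
  (Z=0, W=0, U=1, Y=2, X=2) weight 1/112
  (Z=0, W=0, U=2, Y=0, X=2) weight 1/96
  (Z=0, W=0, U=2, Y=1, X=2) weight 1/96
  (Z=0, W=0, U=2, Y=2, X=2) weight 1/96
  (Z=0, W=1, U=1, Y=0, X=2) weight 3/392
  (Z=0, W=1, U=1, Y=1, X=2) weight 3/1568
  (Z=1, W=0, U=1, Y=0, X=1) weight 1/112
  (Z=2, W=0, U=1, Y=0, X=0) weight 1/168
  … 26 more
Group by X:
  weight(X=0) = 13/336
  weight(X=1) = 25/224
  weight(X=2) = 5/56
Total weight = 13/336 + 25/224 + 5/56 = 23/96
P(X=0 | obs) = 13/336 / 23/96 = 26/161
P(X=1 | obs) = 25/224 / 23/96 = 75/161
P(X=2 | obs) = 5/56 / 23/96 = 60/161

P(X = 2 | obs) = 60/161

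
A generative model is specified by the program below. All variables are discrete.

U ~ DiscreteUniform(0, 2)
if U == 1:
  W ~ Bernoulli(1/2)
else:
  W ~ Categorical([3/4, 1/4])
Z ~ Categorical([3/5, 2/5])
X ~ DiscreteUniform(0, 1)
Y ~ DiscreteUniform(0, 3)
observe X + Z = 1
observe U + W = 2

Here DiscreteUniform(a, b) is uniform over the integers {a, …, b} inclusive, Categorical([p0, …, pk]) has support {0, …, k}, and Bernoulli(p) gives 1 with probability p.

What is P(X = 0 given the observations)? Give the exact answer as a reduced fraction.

P(X = 0 | obs) = 2/5

Enumerate traces; 16 have nonzero weight after conditioning:
  (U=1, W=1, Z=0, X=1, Y=0) weight 1/80
  (U=1, W=1, Z=0, X=1, Y=1) weight 1/80
  (U=1, W=1, Z=0, X=1, Y=2) weight 1/80
  (U=1, W=1, Z=0, X=1, Y=3) weight 1/80
  (U=1, W=1, Z=1, X=0, Y=0) weight 1/120
  (U=1, W=1, Z=1, X=0, Y=1) weight 1/120
  (U=1, W=1, Z=1, X=0, Y=2) weight 1/120
  (U=1, W=1, Z=1, X=0, Y=3) weight 1/120
  … 8 more
Group by X:
  weight(X=0) = 1/12
  weight(X=1) = 1/8
Total weight = 1/12 + 1/8 = 5/24
P(X=0 | obs) = 1/12 / 5/24 = 2/5
P(X=1 | obs) = 1/8 / 5/24 = 3/5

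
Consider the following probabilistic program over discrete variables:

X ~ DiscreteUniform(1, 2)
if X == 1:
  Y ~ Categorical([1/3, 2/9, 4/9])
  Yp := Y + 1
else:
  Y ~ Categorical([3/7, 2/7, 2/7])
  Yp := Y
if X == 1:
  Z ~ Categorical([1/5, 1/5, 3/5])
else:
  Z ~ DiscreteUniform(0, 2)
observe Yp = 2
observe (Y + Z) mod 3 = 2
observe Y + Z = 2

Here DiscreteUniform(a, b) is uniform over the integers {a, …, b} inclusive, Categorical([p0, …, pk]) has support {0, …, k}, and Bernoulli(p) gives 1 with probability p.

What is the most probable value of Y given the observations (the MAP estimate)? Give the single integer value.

Enumerate traces; 2 have nonzero weight after conditioning:
  (X=1, Y=1, Z=1) weight 1/45
  (X=2, Y=2, Z=0) weight 1/21
Group by Y:
  weight(Y=1) = 1/45
  weight(Y=2) = 1/21
Total weight = 1/45 + 1/21 = 22/315
P(Y=1 | obs) = 1/45 / 22/315 = 7/22
P(Y=2 | obs) = 1/21 / 22/315 = 15/22
argmax = 2

argmax_v P(Y = v | obs) = 2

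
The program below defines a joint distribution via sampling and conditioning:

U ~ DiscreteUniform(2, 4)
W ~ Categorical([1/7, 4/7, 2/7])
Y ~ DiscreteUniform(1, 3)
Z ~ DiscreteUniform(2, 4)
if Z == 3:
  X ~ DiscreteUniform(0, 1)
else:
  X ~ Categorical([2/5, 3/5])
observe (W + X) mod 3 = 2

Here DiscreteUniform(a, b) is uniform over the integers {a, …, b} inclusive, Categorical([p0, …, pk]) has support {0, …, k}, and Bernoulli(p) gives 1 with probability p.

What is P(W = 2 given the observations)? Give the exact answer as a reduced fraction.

Enumerate traces; 54 have nonzero weight after conditioning:
  (U=2, W=1, Y=1, Z=2, X=1) weight 4/315
  (U=2, W=1, Y=1, Z=3, X=1) weight 2/189
  (U=2, W=1, Y=1, Z=4, X=1) weight 4/315
  (U=2, W=1, Y=2, Z=2, X=1) weight 4/315
  (U=2, W=1, Y=2, Z=3, X=1) weight 2/189
  (U=2, W=1, Y=2, Z=4, X=1) weight 4/315
  (U=2, W=1, Y=3, Z=2, X=1) weight 4/315
  (U=2, W=1, Y=3, Z=3, X=1) weight 2/189
  (U=2, W=2, Y=1, Z=2, X=0) weight 4/945
  … 45 more
Group by W:
  weight(W=1) = 34/105
  weight(W=2) = 13/105
Total weight = 34/105 + 13/105 = 47/105
P(W=1 | obs) = 34/105 / 47/105 = 34/47
P(W=2 | obs) = 13/105 / 47/105 = 13/47

P(W = 2 | obs) = 13/47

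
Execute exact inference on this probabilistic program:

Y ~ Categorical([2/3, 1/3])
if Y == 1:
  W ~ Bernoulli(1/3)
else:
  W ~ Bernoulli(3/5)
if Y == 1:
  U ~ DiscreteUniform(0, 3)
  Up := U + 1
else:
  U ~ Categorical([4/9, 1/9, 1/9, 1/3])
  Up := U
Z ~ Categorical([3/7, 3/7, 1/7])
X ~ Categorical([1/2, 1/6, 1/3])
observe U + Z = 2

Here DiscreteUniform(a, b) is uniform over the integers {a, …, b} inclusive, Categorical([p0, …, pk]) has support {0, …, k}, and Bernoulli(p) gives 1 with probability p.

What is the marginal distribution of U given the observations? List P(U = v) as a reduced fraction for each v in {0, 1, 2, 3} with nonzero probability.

P(U=0) = 41/143, P(U=1) = 51/143, P(U=2) = 51/143

Enumerate traces; 36 have nonzero weight after conditioning:
  (Y=0, W=0, U=0, Z=2, X=0) weight 8/945
  (Y=0, W=0, U=0, Z=2, X=1) weight 8/2835
  (Y=0, W=0, U=0, Z=2, X=2) weight 16/2835
  (Y=0, W=0, U=1, Z=1, X=0) weight 2/315
  (Y=0, W=0, U=1, Z=1, X=1) weight 2/945
  (Y=0, W=0, U=1, Z=1, X=2) weight 4/945
  (Y=0, W=0, U=2, Z=0, X=0) weight 2/315
  (Y=0, W=0, U=2, Z=0, X=1) weight 2/945
  … 28 more
Group by U:
  weight(U=0) = 41/756
  weight(U=1) = 17/252
  weight(U=2) = 17/252
Total weight = 41/756 + 17/252 + 17/252 = 143/756
P(U=0 | obs) = 41/756 / 143/756 = 41/143
P(U=1 | obs) = 17/252 / 143/756 = 51/143
P(U=2 | obs) = 17/252 / 143/756 = 51/143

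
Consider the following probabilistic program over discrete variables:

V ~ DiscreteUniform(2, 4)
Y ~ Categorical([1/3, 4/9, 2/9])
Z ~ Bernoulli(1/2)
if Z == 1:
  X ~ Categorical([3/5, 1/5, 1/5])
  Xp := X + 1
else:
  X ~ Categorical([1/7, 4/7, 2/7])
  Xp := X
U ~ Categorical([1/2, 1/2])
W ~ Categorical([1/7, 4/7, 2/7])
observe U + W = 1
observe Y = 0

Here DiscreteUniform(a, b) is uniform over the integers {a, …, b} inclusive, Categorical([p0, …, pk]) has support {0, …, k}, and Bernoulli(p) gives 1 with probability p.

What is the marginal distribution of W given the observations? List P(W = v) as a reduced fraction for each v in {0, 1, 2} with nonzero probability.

P(W=0) = 1/5, P(W=1) = 4/5

Enumerate traces; 36 have nonzero weight after conditioning:
  (V=2, Y=0, Z=0, X=0, U=0, W=1) weight 1/441
  (V=2, Y=0, Z=0, X=0, U=1, W=0) weight 1/1764
  (V=2, Y=0, Z=0, X=1, U=0, W=1) weight 4/441
  (V=2, Y=0, Z=0, X=1, U=1, W=0) weight 1/441
  (V=2, Y=0, Z=0, X=2, U=0, W=1) weight 2/441
  (V=2, Y=0, Z=0, X=2, U=1, W=0) weight 1/882
  (V=2, Y=0, Z=1, X=0, U=0, W=1) weight 1/105
  (V=2, Y=0, Z=1, X=0, U=1, W=0) weight 1/420
  … 28 more
Group by W:
  weight(W=0) = 1/42
  weight(W=1) = 2/21
Total weight = 1/42 + 2/21 = 5/42
P(W=0 | obs) = 1/42 / 5/42 = 1/5
P(W=1 | obs) = 2/21 / 5/42 = 4/5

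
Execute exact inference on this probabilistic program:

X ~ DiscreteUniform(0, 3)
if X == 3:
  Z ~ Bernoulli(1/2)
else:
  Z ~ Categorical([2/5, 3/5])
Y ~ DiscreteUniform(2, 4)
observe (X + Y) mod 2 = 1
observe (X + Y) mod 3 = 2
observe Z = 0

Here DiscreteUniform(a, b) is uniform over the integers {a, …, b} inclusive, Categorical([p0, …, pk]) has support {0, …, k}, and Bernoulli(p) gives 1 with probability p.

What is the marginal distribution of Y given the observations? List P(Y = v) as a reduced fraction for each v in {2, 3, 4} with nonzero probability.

Enumerate traces; 3 have nonzero weight after conditioning:
  (X=1, Z=0, Y=4) weight 1/30
  (X=2, Z=0, Y=3) weight 1/30
  (X=3, Z=0, Y=2) weight 1/24
Group by Y:
  weight(Y=2) = 1/24
  weight(Y=3) = 1/30
  weight(Y=4) = 1/30
Total weight = 1/24 + 1/30 + 1/30 = 13/120
P(Y=2 | obs) = 1/24 / 13/120 = 5/13
P(Y=3 | obs) = 1/30 / 13/120 = 4/13
P(Y=4 | obs) = 1/30 / 13/120 = 4/13

P(Y=2) = 5/13, P(Y=3) = 4/13, P(Y=4) = 4/13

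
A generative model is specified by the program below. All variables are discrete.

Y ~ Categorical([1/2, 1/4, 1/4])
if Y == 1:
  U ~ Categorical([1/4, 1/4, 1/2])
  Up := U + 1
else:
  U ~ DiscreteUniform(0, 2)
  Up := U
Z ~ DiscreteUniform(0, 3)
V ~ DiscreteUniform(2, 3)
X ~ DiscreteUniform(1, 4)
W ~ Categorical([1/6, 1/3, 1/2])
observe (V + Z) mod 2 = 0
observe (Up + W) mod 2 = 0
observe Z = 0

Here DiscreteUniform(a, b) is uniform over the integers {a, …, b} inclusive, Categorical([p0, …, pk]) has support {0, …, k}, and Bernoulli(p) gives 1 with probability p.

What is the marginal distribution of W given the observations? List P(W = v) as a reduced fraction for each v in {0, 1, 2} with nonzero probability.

P(W=0) = 9/50, P(W=1) = 7/25, P(W=2) = 27/50

Enumerate traces; 56 have nonzero weight after conditioning:
  (Y=0, U=0, Z=0, V=2, X=1, W=0) weight 1/1152
  (Y=0, U=0, Z=0, V=2, X=1, W=2) weight 1/384
  (Y=0, U=0, Z=0, V=2, X=2, W=0) weight 1/1152
  (Y=0, U=0, Z=0, V=2, X=2, W=2) weight 1/384
  (Y=0, U=0, Z=0, V=2, X=3, W=0) weight 1/1152
  (Y=0, U=0, Z=0, V=2, X=3, W=2) weight 1/384
  (Y=0, U=0, Z=0, V=2, X=4, W=0) weight 1/1152
  (Y=0, U=0, Z=0, V=2, X=4, W=2) weight 1/384
  (Y=0, U=1, Z=0, V=2, X=1, W=1) weight 1/576
  … 47 more
Group by W:
  weight(W=0) = 3/256
  weight(W=1) = 7/384
  weight(W=2) = 9/256
Total weight = 3/256 + 7/384 + 9/256 = 25/384
P(W=0 | obs) = 3/256 / 25/384 = 9/50
P(W=1 | obs) = 7/384 / 25/384 = 7/25
P(W=2 | obs) = 9/256 / 25/384 = 27/50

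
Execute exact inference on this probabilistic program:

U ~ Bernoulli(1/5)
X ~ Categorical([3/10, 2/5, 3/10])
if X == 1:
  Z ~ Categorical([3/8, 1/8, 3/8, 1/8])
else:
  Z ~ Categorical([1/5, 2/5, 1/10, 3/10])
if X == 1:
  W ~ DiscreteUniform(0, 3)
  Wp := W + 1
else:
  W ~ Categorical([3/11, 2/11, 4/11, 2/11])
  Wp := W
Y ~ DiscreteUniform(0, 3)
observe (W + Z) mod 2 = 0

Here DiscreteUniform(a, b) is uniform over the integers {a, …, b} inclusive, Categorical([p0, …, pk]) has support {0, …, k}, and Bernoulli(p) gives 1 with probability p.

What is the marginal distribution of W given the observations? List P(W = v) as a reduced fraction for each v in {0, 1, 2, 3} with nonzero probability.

P(W=0) = 273/1028, P(W=1) = 223/1028, P(W=2) = 309/1028, P(W=3) = 223/1028

Enumerate traces; 192 have nonzero weight after conditioning:
  (U=0, X=0, Z=0, W=0, Y=0) weight 9/2750
  (U=0, X=0, Z=0, W=0, Y=1) weight 9/2750
  (U=0, X=0, Z=0, W=0, Y=2) weight 9/2750
  (U=0, X=0, Z=0, W=0, Y=3) weight 9/2750
  (U=0, X=0, Z=0, W=2, Y=0) weight 6/1375
  (U=0, X=0, Z=0, W=2, Y=1) weight 6/1375
  (U=0, X=0, Z=0, W=2, Y=2) weight 6/1375
  (U=0, X=0, Z=0, W=2, Y=3) weight 6/1375
  (U=0, X=0, Z=1, W=1, Y=0) weight 6/1375
  (U=0, X=0, Z=1, W=3, Y=0) weight 6/1375
  … 182 more
Group by W:
  weight(W=0) = 273/2200
  weight(W=1) = 223/2200
  weight(W=2) = 309/2200
  weight(W=3) = 223/2200
Total weight = 273/2200 + 223/2200 + 309/2200 + 223/2200 = 257/550
P(W=0 | obs) = 273/2200 / 257/550 = 273/1028
P(W=1 | obs) = 223/2200 / 257/550 = 223/1028
P(W=2 | obs) = 309/2200 / 257/550 = 309/1028
P(W=3 | obs) = 223/2200 / 257/550 = 223/1028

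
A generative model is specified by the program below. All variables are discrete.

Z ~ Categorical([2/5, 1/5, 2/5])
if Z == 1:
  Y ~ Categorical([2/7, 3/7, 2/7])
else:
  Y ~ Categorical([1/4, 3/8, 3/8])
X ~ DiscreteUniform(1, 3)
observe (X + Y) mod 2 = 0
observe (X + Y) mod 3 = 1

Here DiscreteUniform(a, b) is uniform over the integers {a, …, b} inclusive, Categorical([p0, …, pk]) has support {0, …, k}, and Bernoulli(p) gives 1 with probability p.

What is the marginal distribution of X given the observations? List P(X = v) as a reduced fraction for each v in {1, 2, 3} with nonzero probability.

Enumerate traces; 6 have nonzero weight after conditioning:
  (Z=0, Y=1, X=3) weight 1/20
  (Z=0, Y=2, X=2) weight 1/20
  (Z=1, Y=1, X=3) weight 1/35
  (Z=1, Y=2, X=2) weight 2/105
  (Z=2, Y=1, X=3) weight 1/20
  (Z=2, Y=2, X=2) weight 1/20
Group by X:
  weight(X=2) = 5/42
  weight(X=3) = 9/70
Total weight = 5/42 + 9/70 = 26/105
P(X=2 | obs) = 5/42 / 26/105 = 25/52
P(X=3 | obs) = 9/70 / 26/105 = 27/52

P(X=2) = 25/52, P(X=3) = 27/52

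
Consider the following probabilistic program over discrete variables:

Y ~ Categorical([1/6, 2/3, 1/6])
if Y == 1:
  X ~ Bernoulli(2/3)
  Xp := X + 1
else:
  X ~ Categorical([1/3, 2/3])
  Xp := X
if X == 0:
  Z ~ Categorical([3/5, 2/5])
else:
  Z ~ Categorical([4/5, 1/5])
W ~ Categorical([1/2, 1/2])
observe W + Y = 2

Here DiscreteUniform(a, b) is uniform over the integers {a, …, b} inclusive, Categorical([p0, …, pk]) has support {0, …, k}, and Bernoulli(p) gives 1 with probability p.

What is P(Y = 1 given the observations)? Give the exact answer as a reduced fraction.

P(Y = 1 | obs) = 4/5

Enumerate traces; 8 have nonzero weight after conditioning:
  (Y=1, X=0, Z=0, W=1) weight 1/15
  (Y=1, X=0, Z=1, W=1) weight 2/45
  (Y=1, X=1, Z=0, W=1) weight 8/45
  (Y=1, X=1, Z=1, W=1) weight 2/45
  (Y=2, X=0, Z=0, W=0) weight 1/60
  (Y=2, X=0, Z=1, W=0) weight 1/90
  (Y=2, X=1, Z=0, W=0) weight 2/45
  (Y=2, X=1, Z=1, W=0) weight 1/90
Group by Y:
  weight(Y=1) = 1/3
  weight(Y=2) = 1/12
Total weight = 1/3 + 1/12 = 5/12
P(Y=1 | obs) = 1/3 / 5/12 = 4/5
P(Y=2 | obs) = 1/12 / 5/12 = 1/5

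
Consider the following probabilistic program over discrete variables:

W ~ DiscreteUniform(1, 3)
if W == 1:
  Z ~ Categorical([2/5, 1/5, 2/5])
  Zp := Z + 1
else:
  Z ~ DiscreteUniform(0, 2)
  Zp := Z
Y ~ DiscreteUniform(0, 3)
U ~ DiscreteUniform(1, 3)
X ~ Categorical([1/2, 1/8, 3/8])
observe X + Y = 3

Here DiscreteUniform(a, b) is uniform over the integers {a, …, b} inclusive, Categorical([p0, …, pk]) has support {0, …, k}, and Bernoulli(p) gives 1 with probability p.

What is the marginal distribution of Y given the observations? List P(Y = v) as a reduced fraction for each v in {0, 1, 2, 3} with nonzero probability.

P(Y=1) = 3/8, P(Y=2) = 1/8, P(Y=3) = 1/2

Enumerate traces; 81 have nonzero weight after conditioning:
  (W=1, Z=0, Y=1, U=1, X=2) weight 1/240
  (W=1, Z=0, Y=1, U=2, X=2) weight 1/240
  (W=1, Z=0, Y=1, U=3, X=2) weight 1/240
  (W=1, Z=0, Y=2, U=1, X=1) weight 1/720
  (W=1, Z=0, Y=2, U=2, X=1) weight 1/720
  (W=1, Z=0, Y=2, U=3, X=1) weight 1/720
  (W=1, Z=0, Y=3, U=1, X=0) weight 1/180
  (W=1, Z=0, Y=3, U=2, X=0) weight 1/180
  … 73 more
Group by Y:
  weight(Y=1) = 3/32
  weight(Y=2) = 1/32
  weight(Y=3) = 1/8
Total weight = 3/32 + 1/32 + 1/8 = 1/4
P(Y=1 | obs) = 3/32 / 1/4 = 3/8
P(Y=2 | obs) = 1/32 / 1/4 = 1/8
P(Y=3 | obs) = 1/8 / 1/4 = 1/2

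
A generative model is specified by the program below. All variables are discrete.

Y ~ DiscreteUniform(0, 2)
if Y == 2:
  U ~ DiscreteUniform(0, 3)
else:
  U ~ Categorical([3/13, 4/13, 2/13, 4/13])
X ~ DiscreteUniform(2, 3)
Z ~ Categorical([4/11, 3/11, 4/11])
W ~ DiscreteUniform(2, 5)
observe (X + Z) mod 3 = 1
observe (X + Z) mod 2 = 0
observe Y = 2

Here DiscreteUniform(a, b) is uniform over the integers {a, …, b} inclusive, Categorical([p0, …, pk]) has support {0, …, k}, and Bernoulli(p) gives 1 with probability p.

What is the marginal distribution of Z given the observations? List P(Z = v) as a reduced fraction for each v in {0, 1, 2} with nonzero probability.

P(Z=1) = 3/7, P(Z=2) = 4/7

Enumerate traces; 32 have nonzero weight after conditioning:
  (Y=2, U=0, X=2, Z=2, W=2) weight 1/264
  (Y=2, U=0, X=2, Z=2, W=3) weight 1/264
  (Y=2, U=0, X=2, Z=2, W=4) weight 1/264
  (Y=2, U=0, X=2, Z=2, W=5) weight 1/264
  (Y=2, U=0, X=3, Z=1, W=2) weight 1/352
  (Y=2, U=0, X=3, Z=1, W=3) weight 1/352
  (Y=2, U=0, X=3, Z=1, W=4) weight 1/352
  (Y=2, U=0, X=3, Z=1, W=5) weight 1/352
  … 24 more
Group by Z:
  weight(Z=1) = 1/22
  weight(Z=2) = 2/33
Total weight = 1/22 + 2/33 = 7/66
P(Z=1 | obs) = 1/22 / 7/66 = 3/7
P(Z=2 | obs) = 2/33 / 7/66 = 4/7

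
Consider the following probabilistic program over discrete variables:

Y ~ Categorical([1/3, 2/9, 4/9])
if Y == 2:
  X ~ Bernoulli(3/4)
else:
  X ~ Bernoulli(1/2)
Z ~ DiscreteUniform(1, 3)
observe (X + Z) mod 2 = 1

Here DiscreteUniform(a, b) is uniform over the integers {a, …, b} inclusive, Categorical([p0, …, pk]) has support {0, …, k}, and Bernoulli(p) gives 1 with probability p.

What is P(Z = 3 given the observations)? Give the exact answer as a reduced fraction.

P(Z = 3 | obs) = 7/25

Enumerate traces; 9 have nonzero weight after conditioning:
  (Y=0, X=0, Z=1) weight 1/18
  (Y=0, X=0, Z=3) weight 1/18
  (Y=0, X=1, Z=2) weight 1/18
  (Y=1, X=0, Z=1) weight 1/27
  (Y=1, X=0, Z=3) weight 1/27
  (Y=1, X=1, Z=2) weight 1/27
  (Y=2, X=0, Z=1) weight 1/27
  (Y=2, X=0, Z=3) weight 1/27
  … 1 more
Group by Z:
  weight(Z=1) = 7/54
  weight(Z=2) = 11/54
  weight(Z=3) = 7/54
Total weight = 7/54 + 11/54 + 7/54 = 25/54
P(Z=1 | obs) = 7/54 / 25/54 = 7/25
P(Z=2 | obs) = 11/54 / 25/54 = 11/25
P(Z=3 | obs) = 7/54 / 25/54 = 7/25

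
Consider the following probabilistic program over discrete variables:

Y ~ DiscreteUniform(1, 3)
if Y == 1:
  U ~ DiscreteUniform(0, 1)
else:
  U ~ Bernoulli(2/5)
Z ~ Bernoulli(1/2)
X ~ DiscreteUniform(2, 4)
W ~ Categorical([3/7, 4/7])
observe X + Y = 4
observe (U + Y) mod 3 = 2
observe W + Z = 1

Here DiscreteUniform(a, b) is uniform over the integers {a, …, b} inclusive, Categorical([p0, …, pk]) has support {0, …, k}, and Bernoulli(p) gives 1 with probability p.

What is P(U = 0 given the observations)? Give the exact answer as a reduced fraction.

P(U = 0 | obs) = 6/11

Enumerate traces; 4 have nonzero weight after conditioning:
  (Y=1, U=1, Z=0, X=3, W=1) weight 1/63
  (Y=1, U=1, Z=1, X=3, W=0) weight 1/84
  (Y=2, U=0, Z=0, X=2, W=1) weight 2/105
  (Y=2, U=0, Z=1, X=2, W=0) weight 1/70
Group by U:
  weight(U=0) = 1/30
  weight(U=1) = 1/36
Total weight = 1/30 + 1/36 = 11/180
P(U=0 | obs) = 1/30 / 11/180 = 6/11
P(U=1 | obs) = 1/36 / 11/180 = 5/11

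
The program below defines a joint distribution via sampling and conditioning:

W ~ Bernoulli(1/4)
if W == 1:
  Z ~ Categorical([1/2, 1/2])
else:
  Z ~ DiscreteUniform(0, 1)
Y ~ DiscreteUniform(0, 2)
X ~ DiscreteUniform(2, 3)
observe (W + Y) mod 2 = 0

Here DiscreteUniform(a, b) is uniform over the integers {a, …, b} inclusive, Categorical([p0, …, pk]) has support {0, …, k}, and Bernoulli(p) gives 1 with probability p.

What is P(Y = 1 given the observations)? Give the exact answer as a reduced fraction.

P(Y = 1 | obs) = 1/7

Enumerate traces; 12 have nonzero weight after conditioning:
  (W=0, Z=0, Y=0, X=2) weight 1/16
  (W=0, Z=0, Y=0, X=3) weight 1/16
  (W=0, Z=0, Y=2, X=2) weight 1/16
  (W=0, Z=0, Y=2, X=3) weight 1/16
  (W=0, Z=1, Y=0, X=2) weight 1/16
  (W=0, Z=1, Y=0, X=3) weight 1/16
  (W=0, Z=1, Y=2, X=2) weight 1/16
  (W=0, Z=1, Y=2, X=3) weight 1/16
  (W=1, Z=0, Y=1, X=2) weight 1/48
  … 3 more
Group by Y:
  weight(Y=0) = 1/4
  weight(Y=1) = 1/12
  weight(Y=2) = 1/4
Total weight = 1/4 + 1/12 + 1/4 = 7/12
P(Y=0 | obs) = 1/4 / 7/12 = 3/7
P(Y=1 | obs) = 1/12 / 7/12 = 1/7
P(Y=2 | obs) = 1/4 / 7/12 = 3/7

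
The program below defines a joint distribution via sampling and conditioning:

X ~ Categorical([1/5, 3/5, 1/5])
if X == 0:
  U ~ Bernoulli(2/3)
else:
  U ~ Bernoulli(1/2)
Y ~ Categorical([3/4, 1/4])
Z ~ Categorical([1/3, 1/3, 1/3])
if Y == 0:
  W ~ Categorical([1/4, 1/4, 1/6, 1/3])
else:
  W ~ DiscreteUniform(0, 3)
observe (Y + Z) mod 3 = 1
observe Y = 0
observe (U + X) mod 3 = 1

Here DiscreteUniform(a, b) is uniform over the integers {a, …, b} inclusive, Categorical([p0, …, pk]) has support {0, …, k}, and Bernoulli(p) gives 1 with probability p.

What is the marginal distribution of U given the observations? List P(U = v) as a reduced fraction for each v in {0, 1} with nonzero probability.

Enumerate traces; 8 have nonzero weight after conditioning:
  (X=0, U=1, Y=0, Z=1, W=0) weight 1/120
  (X=0, U=1, Y=0, Z=1, W=1) weight 1/120
  (X=0, U=1, Y=0, Z=1, W=2) weight 1/180
  (X=0, U=1, Y=0, Z=1, W=3) weight 1/90
  (X=1, U=0, Y=0, Z=1, W=0) weight 3/160
  (X=1, U=0, Y=0, Z=1, W=1) weight 3/160
  (X=1, U=0, Y=0, Z=1, W=2) weight 1/80
  (X=1, U=0, Y=0, Z=1, W=3) weight 1/40
Group by U:
  weight(U=0) = 3/40
  weight(U=1) = 1/30
Total weight = 3/40 + 1/30 = 13/120
P(U=0 | obs) = 3/40 / 13/120 = 9/13
P(U=1 | obs) = 1/30 / 13/120 = 4/13

P(U=0) = 9/13, P(U=1) = 4/13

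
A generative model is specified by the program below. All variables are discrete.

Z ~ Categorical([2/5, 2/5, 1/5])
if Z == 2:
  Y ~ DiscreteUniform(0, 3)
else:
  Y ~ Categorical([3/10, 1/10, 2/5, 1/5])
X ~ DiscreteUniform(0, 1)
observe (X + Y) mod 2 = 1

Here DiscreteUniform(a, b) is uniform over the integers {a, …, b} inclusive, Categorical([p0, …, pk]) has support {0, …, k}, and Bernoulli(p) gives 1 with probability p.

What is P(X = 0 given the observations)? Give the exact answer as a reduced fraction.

Enumerate traces; 12 have nonzero weight after conditioning:
  (Z=0, Y=0, X=1) weight 3/50
  (Z=0, Y=1, X=0) weight 1/50
  (Z=0, Y=2, X=1) weight 2/25
  (Z=0, Y=3, X=0) weight 1/25
  (Z=1, Y=0, X=1) weight 3/50
  (Z=1, Y=1, X=0) weight 1/50
  (Z=1, Y=2, X=1) weight 2/25
  (Z=1, Y=3, X=0) weight 1/25
  … 4 more
Group by X:
  weight(X=0) = 17/100
  weight(X=1) = 33/100
Total weight = 17/100 + 33/100 = 1/2
P(X=0 | obs) = 17/100 / 1/2 = 17/50
P(X=1 | obs) = 33/100 / 1/2 = 33/50

P(X = 0 | obs) = 17/50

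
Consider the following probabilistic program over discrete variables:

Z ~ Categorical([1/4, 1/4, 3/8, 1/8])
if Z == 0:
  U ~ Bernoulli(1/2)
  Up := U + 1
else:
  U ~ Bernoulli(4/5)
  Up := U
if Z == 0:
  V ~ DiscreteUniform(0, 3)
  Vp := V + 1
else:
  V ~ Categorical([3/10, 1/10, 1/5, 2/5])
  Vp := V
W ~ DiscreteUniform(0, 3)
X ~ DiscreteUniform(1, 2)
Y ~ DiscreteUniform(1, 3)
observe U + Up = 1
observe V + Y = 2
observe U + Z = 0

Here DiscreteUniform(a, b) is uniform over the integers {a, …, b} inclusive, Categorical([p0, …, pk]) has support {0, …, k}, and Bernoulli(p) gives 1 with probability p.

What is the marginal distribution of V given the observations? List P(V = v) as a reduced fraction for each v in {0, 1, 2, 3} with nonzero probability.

Enumerate traces; 16 have nonzero weight after conditioning:
  (Z=0, U=0, V=0, W=0, X=1, Y=2) weight 1/768
  (Z=0, U=0, V=0, W=0, X=2, Y=2) weight 1/768
  (Z=0, U=0, V=0, W=1, X=1, Y=2) weight 1/768
  (Z=0, U=0, V=0, W=1, X=2, Y=2) weight 1/768
  (Z=0, U=0, V=0, W=2, X=1, Y=2) weight 1/768
  (Z=0, U=0, V=0, W=2, X=2, Y=2) weight 1/768
  (Z=0, U=0, V=0, W=3, X=1, Y=2) weight 1/768
  (Z=0, U=0, V=0, W=3, X=2, Y=2) weight 1/768
  (Z=0, U=0, V=1, W=0, X=1, Y=1) weight 1/768
  … 7 more
Group by V:
  weight(V=0) = 1/96
  weight(V=1) = 1/96
Total weight = 1/96 + 1/96 = 1/48
P(V=0 | obs) = 1/96 / 1/48 = 1/2
P(V=1 | obs) = 1/96 / 1/48 = 1/2

P(V=0) = 1/2, P(V=1) = 1/2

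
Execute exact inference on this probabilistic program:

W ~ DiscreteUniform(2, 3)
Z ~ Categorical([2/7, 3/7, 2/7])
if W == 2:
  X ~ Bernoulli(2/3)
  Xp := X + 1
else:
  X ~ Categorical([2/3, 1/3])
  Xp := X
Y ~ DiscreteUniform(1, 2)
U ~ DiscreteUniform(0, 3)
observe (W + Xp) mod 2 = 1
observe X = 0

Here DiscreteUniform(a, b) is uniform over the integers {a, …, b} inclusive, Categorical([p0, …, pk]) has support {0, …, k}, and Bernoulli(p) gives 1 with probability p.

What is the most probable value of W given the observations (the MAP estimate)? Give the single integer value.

Enumerate traces; 48 have nonzero weight after conditioning:
  (W=2, Z=0, X=0, Y=1, U=0) weight 1/168
  (W=2, Z=0, X=0, Y=1, U=1) weight 1/168
  (W=2, Z=0, X=0, Y=1, U=2) weight 1/168
  (W=2, Z=0, X=0, Y=1, U=3) weight 1/168
  (W=2, Z=0, X=0, Y=2, U=0) weight 1/168
  (W=2, Z=0, X=0, Y=2, U=1) weight 1/168
  (W=2, Z=0, X=0, Y=2, U=2) weight 1/168
  (W=2, Z=0, X=0, Y=2, U=3) weight 1/168
  (W=3, Z=0, X=0, Y=1, U=0) weight 1/84
  … 39 more
Group by W:
  weight(W=2) = 1/6
  weight(W=3) = 1/3
Total weight = 1/6 + 1/3 = 1/2
P(W=2 | obs) = 1/6 / 1/2 = 1/3
P(W=3 | obs) = 1/3 / 1/2 = 2/3
argmax = 3

argmax_v P(W = v | obs) = 3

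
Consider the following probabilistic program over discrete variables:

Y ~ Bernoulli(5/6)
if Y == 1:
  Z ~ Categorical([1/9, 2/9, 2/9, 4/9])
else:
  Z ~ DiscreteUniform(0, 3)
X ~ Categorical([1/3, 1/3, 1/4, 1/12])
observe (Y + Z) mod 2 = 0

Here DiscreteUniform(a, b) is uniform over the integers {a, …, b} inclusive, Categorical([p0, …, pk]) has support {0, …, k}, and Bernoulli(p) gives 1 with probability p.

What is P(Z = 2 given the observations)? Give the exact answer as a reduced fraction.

Enumerate traces; 16 have nonzero weight after conditioning:
  (Y=0, Z=0, X=0) weight 1/72
  (Y=0, Z=0, X=1) weight 1/72
  (Y=0, Z=0, X=2) weight 1/96
  (Y=0, Z=0, X=3) weight 1/288
  (Y=0, Z=2, X=0) weight 1/72
  (Y=0, Z=2, X=1) weight 1/72
  (Y=0, Z=2, X=2) weight 1/96
  (Y=0, Z=2, X=3) weight 1/288
  (Y=1, Z=1, X=0) weight 5/81
  (Y=1, Z=3, X=0) weight 10/81
  … 6 more
Group by Z:
  weight(Z=0) = 1/24
  weight(Z=1) = 5/27
  weight(Z=2) = 1/24
  weight(Z=3) = 10/27
Total weight = 1/24 + 5/27 + 1/24 + 10/27 = 23/36
P(Z=0 | obs) = 1/24 / 23/36 = 3/46
P(Z=1 | obs) = 5/27 / 23/36 = 20/69
P(Z=2 | obs) = 1/24 / 23/36 = 3/46
P(Z=3 | obs) = 10/27 / 23/36 = 40/69

P(Z = 2 | obs) = 3/46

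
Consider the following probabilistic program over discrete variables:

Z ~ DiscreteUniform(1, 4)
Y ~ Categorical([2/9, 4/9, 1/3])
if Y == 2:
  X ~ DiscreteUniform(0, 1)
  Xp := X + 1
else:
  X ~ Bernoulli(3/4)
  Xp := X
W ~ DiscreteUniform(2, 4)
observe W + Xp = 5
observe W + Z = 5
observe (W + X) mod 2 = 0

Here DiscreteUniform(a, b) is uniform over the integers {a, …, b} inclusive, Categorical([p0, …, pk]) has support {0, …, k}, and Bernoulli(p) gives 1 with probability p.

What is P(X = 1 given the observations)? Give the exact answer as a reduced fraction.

P(X = 1 | obs) = 1/2

Enumerate traces; 2 have nonzero weight after conditioning:
  (Z=1, Y=2, X=0, W=4) weight 1/72
  (Z=2, Y=2, X=1, W=3) weight 1/72
Group by X:
  weight(X=0) = 1/72
  weight(X=1) = 1/72
Total weight = 1/72 + 1/72 = 1/36
P(X=0 | obs) = 1/72 / 1/36 = 1/2
P(X=1 | obs) = 1/72 / 1/36 = 1/2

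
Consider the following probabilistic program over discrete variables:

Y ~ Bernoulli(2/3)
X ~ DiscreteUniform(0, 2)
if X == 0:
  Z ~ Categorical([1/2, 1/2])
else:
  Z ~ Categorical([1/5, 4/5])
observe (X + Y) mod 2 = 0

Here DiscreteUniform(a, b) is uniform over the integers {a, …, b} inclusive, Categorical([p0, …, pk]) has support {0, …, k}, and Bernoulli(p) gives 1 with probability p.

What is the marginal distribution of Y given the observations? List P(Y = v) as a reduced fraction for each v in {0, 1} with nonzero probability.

Enumerate traces; 6 have nonzero weight after conditioning:
  (Y=0, X=0, Z=0) weight 1/18
  (Y=0, X=0, Z=1) weight 1/18
  (Y=0, X=2, Z=0) weight 1/45
  (Y=0, X=2, Z=1) weight 4/45
  (Y=1, X=1, Z=0) weight 2/45
  (Y=1, X=1, Z=1) weight 8/45
Group by Y:
  weight(Y=0) = 2/9
  weight(Y=1) = 2/9
Total weight = 2/9 + 2/9 = 4/9
P(Y=0 | obs) = 2/9 / 4/9 = 1/2
P(Y=1 | obs) = 2/9 / 4/9 = 1/2

P(Y=0) = 1/2, P(Y=1) = 1/2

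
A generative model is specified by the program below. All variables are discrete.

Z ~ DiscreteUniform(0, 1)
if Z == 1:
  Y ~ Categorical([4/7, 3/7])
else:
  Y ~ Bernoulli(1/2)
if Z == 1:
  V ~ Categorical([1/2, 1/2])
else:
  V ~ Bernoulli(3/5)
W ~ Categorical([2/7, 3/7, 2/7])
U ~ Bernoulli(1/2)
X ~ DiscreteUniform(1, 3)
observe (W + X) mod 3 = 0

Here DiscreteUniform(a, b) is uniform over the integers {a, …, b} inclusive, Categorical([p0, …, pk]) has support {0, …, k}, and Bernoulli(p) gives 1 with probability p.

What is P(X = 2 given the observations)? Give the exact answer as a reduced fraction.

P(X = 2 | obs) = 3/7

Enumerate traces; 48 have nonzero weight after conditioning:
  (Z=0, Y=0, V=0, W=0, U=0, X=3) weight 1/210
  (Z=0, Y=0, V=0, W=0, U=1, X=3) weight 1/210
  (Z=0, Y=0, V=0, W=1, U=0, X=2) weight 1/140
  (Z=0, Y=0, V=0, W=1, U=1, X=2) weight 1/140
  (Z=0, Y=0, V=0, W=2, U=0, X=1) weight 1/210
  (Z=0, Y=0, V=0, W=2, U=1, X=1) weight 1/210
  (Z=0, Y=0, V=1, W=0, U=0, X=3) weight 1/140
  (Z=0, Y=0, V=1, W=0, U=1, X=3) weight 1/140
  … 40 more
Group by X:
  weight(X=1) = 2/21
  weight(X=2) = 1/7
  weight(X=3) = 2/21
Total weight = 2/21 + 1/7 + 2/21 = 1/3
P(X=1 | obs) = 2/21 / 1/3 = 2/7
P(X=2 | obs) = 1/7 / 1/3 = 3/7
P(X=3 | obs) = 2/21 / 1/3 = 2/7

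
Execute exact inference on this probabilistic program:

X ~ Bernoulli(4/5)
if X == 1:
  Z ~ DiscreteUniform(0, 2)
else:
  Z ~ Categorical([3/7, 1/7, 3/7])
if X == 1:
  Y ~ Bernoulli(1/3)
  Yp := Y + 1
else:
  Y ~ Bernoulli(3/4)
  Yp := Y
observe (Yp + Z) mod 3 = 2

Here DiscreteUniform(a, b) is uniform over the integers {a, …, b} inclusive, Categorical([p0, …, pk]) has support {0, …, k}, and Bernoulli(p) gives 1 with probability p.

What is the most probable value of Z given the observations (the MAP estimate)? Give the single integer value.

argmax_v P(Z = v | obs) = 1

Enumerate traces; 4 have nonzero weight after conditioning:
  (X=0, Z=1, Y=1) weight 3/140
  (X=0, Z=2, Y=0) weight 3/140
  (X=1, Z=0, Y=1) weight 4/45
  (X=1, Z=1, Y=0) weight 8/45
Group by Z:
  weight(Z=0) = 4/45
  weight(Z=1) = 251/1260
  weight(Z=2) = 3/140
Total weight = 4/45 + 251/1260 + 3/140 = 13/42
P(Z=0 | obs) = 4/45 / 13/42 = 56/195
P(Z=1 | obs) = 251/1260 / 13/42 = 251/390
P(Z=2 | obs) = 3/140 / 13/42 = 9/130
argmax = 1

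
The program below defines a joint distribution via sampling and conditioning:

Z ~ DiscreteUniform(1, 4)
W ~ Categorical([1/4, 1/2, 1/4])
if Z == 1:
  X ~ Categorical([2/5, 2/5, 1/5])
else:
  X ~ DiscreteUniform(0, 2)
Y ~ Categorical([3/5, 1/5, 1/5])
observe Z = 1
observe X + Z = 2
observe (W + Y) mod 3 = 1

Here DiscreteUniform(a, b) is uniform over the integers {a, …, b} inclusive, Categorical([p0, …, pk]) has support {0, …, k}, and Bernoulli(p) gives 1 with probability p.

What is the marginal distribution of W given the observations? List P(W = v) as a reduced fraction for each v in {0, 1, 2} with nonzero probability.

Enumerate traces; 3 have nonzero weight after conditioning:
  (Z=1, W=0, X=1, Y=1) weight 1/200
  (Z=1, W=1, X=1, Y=0) weight 3/100
  (Z=1, W=2, X=1, Y=2) weight 1/200
Group by W:
  weight(W=0) = 1/200
  weight(W=1) = 3/100
  weight(W=2) = 1/200
Total weight = 1/200 + 3/100 + 1/200 = 1/25
P(W=0 | obs) = 1/200 / 1/25 = 1/8
P(W=1 | obs) = 3/100 / 1/25 = 3/4
P(W=2 | obs) = 1/200 / 1/25 = 1/8

P(W=0) = 1/8, P(W=1) = 3/4, P(W=2) = 1/8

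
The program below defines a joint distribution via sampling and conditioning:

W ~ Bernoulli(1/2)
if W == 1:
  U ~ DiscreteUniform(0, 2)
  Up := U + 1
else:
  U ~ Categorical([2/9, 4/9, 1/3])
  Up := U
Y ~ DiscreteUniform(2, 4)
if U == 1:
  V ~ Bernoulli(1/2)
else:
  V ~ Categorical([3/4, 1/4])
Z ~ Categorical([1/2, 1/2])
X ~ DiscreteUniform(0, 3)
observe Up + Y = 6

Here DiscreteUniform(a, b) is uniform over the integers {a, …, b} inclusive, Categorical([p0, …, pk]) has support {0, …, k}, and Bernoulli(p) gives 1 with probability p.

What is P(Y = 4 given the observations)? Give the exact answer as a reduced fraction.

P(Y = 4 | obs) = 2/3

Enumerate traces; 48 have nonzero weight after conditioning:
  (W=0, U=2, Y=4, V=0, Z=0, X=0) weight 1/192
  (W=0, U=2, Y=4, V=0, Z=0, X=1) weight 1/192
  (W=0, U=2, Y=4, V=0, Z=0, X=2) weight 1/192
  (W=0, U=2, Y=4, V=0, Z=0, X=3) weight 1/192
  (W=0, U=2, Y=4, V=0, Z=1, X=0) weight 1/192
  (W=0, U=2, Y=4, V=0, Z=1, X=1) weight 1/192
  (W=0, U=2, Y=4, V=0, Z=1, X=2) weight 1/192
  (W=0, U=2, Y=4, V=0, Z=1, X=3) weight 1/192
  (W=1, U=2, Y=3, V=0, Z=0, X=0) weight 1/192
  … 39 more
Group by Y:
  weight(Y=3) = 1/18
  weight(Y=4) = 1/9
Total weight = 1/18 + 1/9 = 1/6
P(Y=3 | obs) = 1/18 / 1/6 = 1/3
P(Y=4 | obs) = 1/9 / 1/6 = 2/3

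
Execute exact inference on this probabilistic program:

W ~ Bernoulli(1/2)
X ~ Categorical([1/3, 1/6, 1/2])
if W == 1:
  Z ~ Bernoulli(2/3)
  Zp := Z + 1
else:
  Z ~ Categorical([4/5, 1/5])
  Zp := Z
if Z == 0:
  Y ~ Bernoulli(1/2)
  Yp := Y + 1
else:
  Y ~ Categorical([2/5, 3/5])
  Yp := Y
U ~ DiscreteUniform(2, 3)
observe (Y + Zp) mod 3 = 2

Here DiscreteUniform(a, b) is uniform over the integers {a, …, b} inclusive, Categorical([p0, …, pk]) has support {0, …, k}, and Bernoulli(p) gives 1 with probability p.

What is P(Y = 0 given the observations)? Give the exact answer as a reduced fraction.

Enumerate traces; 18 have nonzero weight after conditioning:
  (W=0, X=0, Z=1, Y=1, U=2) weight 1/100
  (W=0, X=0, Z=1, Y=1, U=3) weight 1/100
  (W=0, X=1, Z=1, Y=1, U=2) weight 1/200
  (W=0, X=1, Z=1, Y=1, U=3) weight 1/200
  (W=0, X=2, Z=1, Y=1, U=2) weight 3/200
  (W=0, X=2, Z=1, Y=1, U=3) weight 3/200
  (W=1, X=0, Z=0, Y=1, U=2) weight 1/72
  (W=1, X=0, Z=0, Y=1, U=3) weight 1/72
  (W=1, X=0, Z=1, Y=0, U=2) weight 1/45
  … 9 more
Group by Y:
  weight(Y=0) = 2/15
  weight(Y=1) = 43/300
Total weight = 2/15 + 43/300 = 83/300
P(Y=0 | obs) = 2/15 / 83/300 = 40/83
P(Y=1 | obs) = 43/300 / 83/300 = 43/83

P(Y = 0 | obs) = 40/83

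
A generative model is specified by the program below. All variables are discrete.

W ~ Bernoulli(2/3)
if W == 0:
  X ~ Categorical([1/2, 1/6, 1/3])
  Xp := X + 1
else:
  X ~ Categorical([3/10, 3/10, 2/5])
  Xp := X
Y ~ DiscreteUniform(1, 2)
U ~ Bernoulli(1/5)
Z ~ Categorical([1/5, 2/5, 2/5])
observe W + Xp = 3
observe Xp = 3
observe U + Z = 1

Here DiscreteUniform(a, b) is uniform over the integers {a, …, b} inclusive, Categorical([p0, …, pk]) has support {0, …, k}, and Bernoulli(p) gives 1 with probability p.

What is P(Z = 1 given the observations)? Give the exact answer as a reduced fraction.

Enumerate traces; 4 have nonzero weight after conditioning:
  (W=0, X=2, Y=1, U=0, Z=1) weight 4/225
  (W=0, X=2, Y=1, U=1, Z=0) weight 1/450
  (W=0, X=2, Y=2, U=0, Z=1) weight 4/225
  (W=0, X=2, Y=2, U=1, Z=0) weight 1/450
Group by Z:
  weight(Z=0) = 1/225
  weight(Z=1) = 8/225
Total weight = 1/225 + 8/225 = 1/25
P(Z=0 | obs) = 1/225 / 1/25 = 1/9
P(Z=1 | obs) = 8/225 / 1/25 = 8/9

P(Z = 1 | obs) = 8/9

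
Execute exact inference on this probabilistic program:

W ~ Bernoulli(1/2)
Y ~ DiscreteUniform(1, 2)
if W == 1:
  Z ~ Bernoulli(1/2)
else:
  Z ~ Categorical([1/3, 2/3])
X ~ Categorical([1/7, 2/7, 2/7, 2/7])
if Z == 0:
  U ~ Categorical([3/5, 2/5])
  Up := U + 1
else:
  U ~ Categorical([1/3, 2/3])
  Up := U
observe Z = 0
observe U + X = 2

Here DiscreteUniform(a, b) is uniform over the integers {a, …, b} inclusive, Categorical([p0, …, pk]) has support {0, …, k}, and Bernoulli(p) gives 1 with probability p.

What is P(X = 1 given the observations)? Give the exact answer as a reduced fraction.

Enumerate traces; 8 have nonzero weight after conditioning:
  (W=0, Y=1, Z=0, X=1, U=1) weight 1/105
  (W=0, Y=1, Z=0, X=2, U=0) weight 1/70
  (W=0, Y=2, Z=0, X=1, U=1) weight 1/105
  (W=0, Y=2, Z=0, X=2, U=0) weight 1/70
  (W=1, Y=1, Z=0, X=1, U=1) weight 1/70
  (W=1, Y=1, Z=0, X=2, U=0) weight 3/140
  (W=1, Y=2, Z=0, X=1, U=1) weight 1/70
  (W=1, Y=2, Z=0, X=2, U=0) weight 3/140
Group by X:
  weight(X=1) = 1/21
  weight(X=2) = 1/14
Total weight = 1/21 + 1/14 = 5/42
P(X=1 | obs) = 1/21 / 5/42 = 2/5
P(X=2 | obs) = 1/14 / 5/42 = 3/5

P(X = 1 | obs) = 2/5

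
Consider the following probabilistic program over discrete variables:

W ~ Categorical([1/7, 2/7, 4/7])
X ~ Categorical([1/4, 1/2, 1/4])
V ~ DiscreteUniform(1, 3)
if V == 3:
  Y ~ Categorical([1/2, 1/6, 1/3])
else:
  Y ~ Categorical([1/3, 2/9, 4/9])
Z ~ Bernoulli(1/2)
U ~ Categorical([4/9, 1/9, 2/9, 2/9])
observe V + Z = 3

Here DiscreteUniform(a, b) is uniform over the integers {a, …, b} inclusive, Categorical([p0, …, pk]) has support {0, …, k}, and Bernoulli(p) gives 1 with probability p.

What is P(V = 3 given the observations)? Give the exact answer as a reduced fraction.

Enumerate traces; 216 have nonzero weight after conditioning:
  (W=0, X=0, V=2, Y=0, Z=1, U=0) weight 1/1134
  (W=0, X=0, V=2, Y=0, Z=1, U=1) weight 1/4536
  (W=0, X=0, V=2, Y=0, Z=1, U=2) weight 1/2268
  (W=0, X=0, V=2, Y=0, Z=1, U=3) weight 1/2268
  (W=0, X=0, V=2, Y=1, Z=1, U=0) weight 1/1701
  (W=0, X=0, V=2, Y=1, Z=1, U=1) weight 1/6804
  (W=0, X=0, V=2, Y=1, Z=1, U=2) weight 1/3402
  (W=0, X=0, V=2, Y=1, Z=1, U=3) weight 1/3402
  (W=0, X=0, V=3, Y=0, Z=0, U=0) weight 1/756
  … 207 more
Group by V:
  weight(V=2) = 1/6
  weight(V=3) = 1/6
Total weight = 1/6 + 1/6 = 1/3
P(V=2 | obs) = 1/6 / 1/3 = 1/2
P(V=3 | obs) = 1/6 / 1/3 = 1/2

P(V = 3 | obs) = 1/2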